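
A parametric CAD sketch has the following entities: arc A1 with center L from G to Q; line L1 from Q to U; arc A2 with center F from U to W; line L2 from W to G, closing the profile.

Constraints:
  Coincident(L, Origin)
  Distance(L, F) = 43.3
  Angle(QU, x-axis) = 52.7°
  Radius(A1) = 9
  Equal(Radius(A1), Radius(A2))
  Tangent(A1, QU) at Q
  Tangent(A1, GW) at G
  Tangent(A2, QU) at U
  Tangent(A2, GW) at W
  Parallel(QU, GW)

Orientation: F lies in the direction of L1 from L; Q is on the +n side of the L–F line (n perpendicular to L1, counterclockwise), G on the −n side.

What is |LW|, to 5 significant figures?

44.225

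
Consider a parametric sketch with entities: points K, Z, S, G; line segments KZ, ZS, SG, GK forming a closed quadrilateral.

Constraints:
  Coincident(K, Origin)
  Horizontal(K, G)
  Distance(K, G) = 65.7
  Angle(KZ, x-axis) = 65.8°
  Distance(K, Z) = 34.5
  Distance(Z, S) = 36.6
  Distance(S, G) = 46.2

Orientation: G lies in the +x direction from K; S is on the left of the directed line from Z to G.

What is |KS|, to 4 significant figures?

65.11

K is at the origin; KG is horizontal with |KG| = 65.7 and G in +x, so G = (65.7, 0). KZ runs at 65.8° with |KZ| = 34.5, so Z = (14.14, 31.47). S is determined by |ZS| = 36.6 and |SG| = 46.2 together: it lies at the intersection of circle(Z, 36.6) and circle(G, 46.2). With |ZG| = 60.40, the foot of the radical line on ZG is 23.62 from Z and the perpendicular offset is √(36.6² − 23.62²) = 27.96. Taking the left-of-ZG solution: S = (48.87, 43.03).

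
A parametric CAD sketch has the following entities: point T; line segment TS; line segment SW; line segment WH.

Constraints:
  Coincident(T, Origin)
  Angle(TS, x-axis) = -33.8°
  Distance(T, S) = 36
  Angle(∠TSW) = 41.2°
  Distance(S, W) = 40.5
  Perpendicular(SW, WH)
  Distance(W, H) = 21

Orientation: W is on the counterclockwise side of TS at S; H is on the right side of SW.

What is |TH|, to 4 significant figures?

46.68

∠TSW = 41.2°, so SW runs at -33.8° + (180° − 41.2°) = 105.0° from the x-axis; with |SW| = 40.5, W = S + 40.5·(cos 105.0°, sin 105.0°) = (19.43, 19.09). SW is perpendicular to WH; with |WH| = 21.0 on the right of SW, H = W + 21.0·(0.9659, 0.2588) = (39.72, 24.53). Then |TH| = |H − T| = 46.68.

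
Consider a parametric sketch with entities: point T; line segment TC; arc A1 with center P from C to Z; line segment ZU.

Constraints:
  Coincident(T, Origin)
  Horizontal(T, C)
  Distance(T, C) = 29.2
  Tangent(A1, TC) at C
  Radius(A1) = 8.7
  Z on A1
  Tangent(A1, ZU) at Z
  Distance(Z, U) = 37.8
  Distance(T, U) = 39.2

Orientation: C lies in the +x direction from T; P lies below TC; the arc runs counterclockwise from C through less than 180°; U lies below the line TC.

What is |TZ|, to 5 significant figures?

21.929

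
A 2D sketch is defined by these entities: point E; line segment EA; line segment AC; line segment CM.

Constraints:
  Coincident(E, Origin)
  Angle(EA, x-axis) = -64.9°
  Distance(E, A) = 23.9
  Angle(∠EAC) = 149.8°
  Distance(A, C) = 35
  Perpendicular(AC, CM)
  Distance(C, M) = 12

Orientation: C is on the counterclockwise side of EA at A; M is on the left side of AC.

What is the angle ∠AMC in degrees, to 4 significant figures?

71.08°

∠EAC = 149.8°, so AC runs at -64.9° + (180° − 149.8°) = -34.70° from the x-axis; with |AC| = 35.0, C = A + 35.0·(cos -34.70°, sin -34.70°) = (38.91, -41.57). AC ⟂ CM; with |CM| = 12.0 on the left of AC, M = C + 12.0·(0.5693, 0.8221) = (45.74, -31.70). Then cos ∠AMC = MA·MC / (|MA||MC|), giving 71.08°.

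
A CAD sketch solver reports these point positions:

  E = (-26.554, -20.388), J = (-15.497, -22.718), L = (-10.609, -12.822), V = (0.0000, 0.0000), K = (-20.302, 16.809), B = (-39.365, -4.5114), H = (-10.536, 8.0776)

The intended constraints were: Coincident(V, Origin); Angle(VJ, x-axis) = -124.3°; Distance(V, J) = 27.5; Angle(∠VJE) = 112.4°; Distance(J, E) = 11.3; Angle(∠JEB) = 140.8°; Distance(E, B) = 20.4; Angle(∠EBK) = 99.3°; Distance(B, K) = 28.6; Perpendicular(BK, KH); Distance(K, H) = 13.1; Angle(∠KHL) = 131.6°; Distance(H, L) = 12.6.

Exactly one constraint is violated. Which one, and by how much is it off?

Distance(H, L) = 12.6 — off by 8.30.

V = (0.00, 0.00) ✓; VJ at -124.3° ✓; |VJ| = 27.50 ✓; ∠VJE = 112.4° ✓; |JE| = 11.30 ✓; ∠JEB = 140.8° ✓; |EB| = 20.40 ✓; ∠EBK = 99.30° ✓; |BK| = 28.60 ✓; ∠(BK, KH) = 90.00° ✓; |KH| = 13.10 ✓; ∠KHL = 131.6° ✓; |HL| = 20.90 ✗.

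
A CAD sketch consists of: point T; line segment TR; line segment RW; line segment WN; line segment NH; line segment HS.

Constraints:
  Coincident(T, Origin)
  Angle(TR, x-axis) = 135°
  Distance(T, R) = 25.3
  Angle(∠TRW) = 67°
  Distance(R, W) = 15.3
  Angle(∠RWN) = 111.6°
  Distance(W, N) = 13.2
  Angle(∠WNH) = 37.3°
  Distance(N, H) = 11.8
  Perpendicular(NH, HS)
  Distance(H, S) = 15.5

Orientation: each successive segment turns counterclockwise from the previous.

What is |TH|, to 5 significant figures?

17.112

T is at the origin; TR runs at 135.0° with length 25.3, so R = (-17.890, 17.890). ∠TRW = 67.0° gives RW at -112.00° from the x-axis; with |RW| = 15.3, W = (-23.621, 3.7039). ∠RWN = 111.6° gives WN at -43.600° from the x-axis; with |WN| = 13.2, N = (-14.062, -5.3991). ∠WNH = 37.3° gives NH at 99.100° from the x-axis; with |NH| = 11.8, H = (-15.928, 6.2524). Then |TH| = |H − T| = 17.112.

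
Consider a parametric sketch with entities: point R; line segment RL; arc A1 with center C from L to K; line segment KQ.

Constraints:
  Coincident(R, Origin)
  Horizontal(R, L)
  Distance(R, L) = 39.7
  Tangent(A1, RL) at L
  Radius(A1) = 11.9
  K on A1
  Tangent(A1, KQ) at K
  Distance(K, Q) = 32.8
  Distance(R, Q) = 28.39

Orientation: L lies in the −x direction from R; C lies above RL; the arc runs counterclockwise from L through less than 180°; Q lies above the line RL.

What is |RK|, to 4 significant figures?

31.37

Checks: |CK| = 11.90 ✓; ∠(CK, KQ) = 90.00° ✓; |KQ| = 32.80 ✓; |RQ| = 28.39 ✓.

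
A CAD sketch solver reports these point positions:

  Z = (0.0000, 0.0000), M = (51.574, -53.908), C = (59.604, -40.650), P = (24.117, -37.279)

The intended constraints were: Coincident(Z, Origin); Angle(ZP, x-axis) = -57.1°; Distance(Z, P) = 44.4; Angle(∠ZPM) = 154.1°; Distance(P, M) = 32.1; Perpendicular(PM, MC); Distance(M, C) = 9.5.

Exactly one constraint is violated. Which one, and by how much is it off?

Distance(M, C) = 9.5 — off by 6.00.

Z = (0.00, 0.00) ✓; ZP at -57.10° ✓; |ZP| = 44.40 ✓; ∠ZPM = 154.1° ✓; |PM| = 32.10 ✓; ∠(PM, MC) = 90.00° ✓; |MC| = 15.50 ✗.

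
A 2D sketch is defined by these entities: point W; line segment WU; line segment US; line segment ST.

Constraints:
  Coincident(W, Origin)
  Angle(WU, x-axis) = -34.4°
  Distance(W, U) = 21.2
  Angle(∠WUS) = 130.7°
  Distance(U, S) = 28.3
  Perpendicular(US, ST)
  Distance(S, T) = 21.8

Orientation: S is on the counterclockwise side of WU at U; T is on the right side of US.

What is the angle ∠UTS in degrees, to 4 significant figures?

52.39°

W is at the origin; WU runs at -34.4° with length 21.2, so U = 21.2·(cos -34.4°, sin -34.4°) = (17.49, -11.98). ∠WUS = 130.7°, so US runs at -34.4° + (180° − 130.7°) = 14.90° from the x-axis; with |US| = 28.3, S = U + 28.3·(cos 14.90°, sin 14.90°) = (44.84, -4.700). The perpendicularity gives ST at right angles to US; with |ST| = 21.8 on the right of US, T = S + 21.8·(0.2571, -0.9664) = (50.45, -25.77). Then cos ∠UTS = TU·TS / (|TU||TS|), giving 52.39°.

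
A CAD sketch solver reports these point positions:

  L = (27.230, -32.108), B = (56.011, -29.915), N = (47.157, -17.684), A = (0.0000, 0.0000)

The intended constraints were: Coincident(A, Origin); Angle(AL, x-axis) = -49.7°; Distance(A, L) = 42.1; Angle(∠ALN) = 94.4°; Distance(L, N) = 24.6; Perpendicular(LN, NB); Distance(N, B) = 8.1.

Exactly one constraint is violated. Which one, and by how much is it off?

Distance(N, B) = 8.1 — off by 7.00.

A = (0.00, 0.00) ✓; AL at -49.70° ✓; |AL| = 42.10 ✓; ∠ALN = 94.40° ✓; |LN| = 24.60 ✓; ∠(LN, NB) = 90.00° ✓; |NB| = 15.10 ✗.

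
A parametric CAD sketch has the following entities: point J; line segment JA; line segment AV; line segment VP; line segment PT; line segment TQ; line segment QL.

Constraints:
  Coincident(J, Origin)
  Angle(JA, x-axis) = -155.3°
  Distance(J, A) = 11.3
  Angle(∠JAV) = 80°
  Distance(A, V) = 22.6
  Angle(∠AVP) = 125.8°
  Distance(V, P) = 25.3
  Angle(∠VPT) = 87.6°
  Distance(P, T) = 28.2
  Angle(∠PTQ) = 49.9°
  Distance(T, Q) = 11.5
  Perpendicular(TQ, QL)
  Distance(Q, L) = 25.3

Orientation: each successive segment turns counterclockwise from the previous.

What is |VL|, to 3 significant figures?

32.8

J is at the origin; JA runs at -155.3° with length 11.3, so A = (-10.3, -4.72). ∠JAV = 80.0° gives AV at -55.3° from the x-axis; with |AV| = 22.6, V = (2.60, -23.3). ∠AVP = 125.8° gives VP at -1.10° from the x-axis; with |VP| = 25.3, P = (27.9, -23.8). ∠VPT = 87.6° gives PT at 91.3° from the x-axis; with |PT| = 28.2, T = (27.3, 4.40). ∠PTQ = 49.9° gives TQ at -139° from the x-axis; with |TQ| = 11.5, Q = (18.6, -3.20). TQ is perpendicular to QL, so QL runs at -48.6°; with |QL| = 25.3, L = (35.4, -22.2). Then |VL| = |L − V| = 32.8.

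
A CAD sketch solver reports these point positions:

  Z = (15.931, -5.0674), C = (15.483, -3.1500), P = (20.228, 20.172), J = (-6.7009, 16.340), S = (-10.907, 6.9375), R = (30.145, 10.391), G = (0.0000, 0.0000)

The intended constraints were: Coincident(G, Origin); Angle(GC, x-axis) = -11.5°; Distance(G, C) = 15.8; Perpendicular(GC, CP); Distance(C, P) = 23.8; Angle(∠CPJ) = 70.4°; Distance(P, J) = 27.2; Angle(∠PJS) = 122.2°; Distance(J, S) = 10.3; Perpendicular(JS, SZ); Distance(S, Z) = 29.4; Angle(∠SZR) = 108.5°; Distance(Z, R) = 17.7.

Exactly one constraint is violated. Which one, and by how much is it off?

Distance(Z, R) = 17.7 — off by 3.30.

G = (0.00, 0.00) ✓; GC at -11.50° ✓; |GC| = 15.80 ✓; ∠(GC, CP) = 90.00° ✓; |CP| = 23.80 ✓; ∠CPJ = 70.40° ✓; |PJ| = 27.20 ✓; ∠PJS = 122.2° ✓; |JS| = 10.30 ✓; ∠(JS, SZ) = 90.00° ✓; |SZ| = 29.40 ✓; ∠SZR = 108.5° ✓; |ZR| = 21.00 ✗.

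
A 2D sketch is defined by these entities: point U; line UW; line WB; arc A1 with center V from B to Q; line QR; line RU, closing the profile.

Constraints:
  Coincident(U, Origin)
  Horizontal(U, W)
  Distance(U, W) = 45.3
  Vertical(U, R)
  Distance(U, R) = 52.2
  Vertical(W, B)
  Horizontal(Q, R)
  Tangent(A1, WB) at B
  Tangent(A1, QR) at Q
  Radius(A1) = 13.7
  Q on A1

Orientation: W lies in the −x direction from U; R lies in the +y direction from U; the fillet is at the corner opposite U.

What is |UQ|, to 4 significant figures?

61.02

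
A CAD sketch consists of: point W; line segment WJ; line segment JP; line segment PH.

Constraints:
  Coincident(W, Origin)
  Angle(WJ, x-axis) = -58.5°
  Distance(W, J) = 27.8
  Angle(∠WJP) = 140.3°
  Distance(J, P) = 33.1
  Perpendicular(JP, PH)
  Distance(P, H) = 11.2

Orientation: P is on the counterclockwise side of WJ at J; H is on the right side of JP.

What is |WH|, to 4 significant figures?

61.71

∠WJP = 140.3°, so JP runs at -58.5° + (180° − 140.3°) = -18.80° from the x-axis; with |JP| = 33.1, P = J + 33.1·(cos -18.80°, sin -18.80°) = (45.86, -34.37). The perpendicularity gives PH at right angles to JP; with |PH| = 11.2 on the right of JP, H = P + 11.2·(-0.3223, -0.9466) = (42.25, -44.97). Then |WH| = |H − W| = 61.71.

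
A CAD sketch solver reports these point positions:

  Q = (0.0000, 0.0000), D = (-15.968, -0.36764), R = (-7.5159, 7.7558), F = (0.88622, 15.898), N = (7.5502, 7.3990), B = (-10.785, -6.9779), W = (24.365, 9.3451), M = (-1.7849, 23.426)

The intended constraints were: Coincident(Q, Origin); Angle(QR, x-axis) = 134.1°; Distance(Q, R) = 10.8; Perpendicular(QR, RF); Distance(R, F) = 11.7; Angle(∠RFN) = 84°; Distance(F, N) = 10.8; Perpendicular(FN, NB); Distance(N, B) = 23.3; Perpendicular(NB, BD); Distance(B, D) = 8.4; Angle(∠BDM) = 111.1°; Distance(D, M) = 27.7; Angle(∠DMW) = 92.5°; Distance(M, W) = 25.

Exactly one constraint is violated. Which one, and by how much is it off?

Distance(M, W) = 25 — off by 4.70.

Q = (0.00, 0.00) ✓; QR at 134.1° ✓; |QR| = 10.80 ✓; ∠(QR, RF) = 90.00° ✓; |RF| = 11.70 ✓; ∠RFN = 84.00° ✓; |FN| = 10.80 ✓; ∠(FN, NB) = 90.00° ✓; |NB| = 23.30 ✓; ∠(NB, BD) = 90.00° ✓; |BD| = 8.400 ✓; ∠BDM = 111.1° ✓; |DM| = 27.70 ✓; ∠DMW = 92.50° ✓; |MW| = 29.70 ✗.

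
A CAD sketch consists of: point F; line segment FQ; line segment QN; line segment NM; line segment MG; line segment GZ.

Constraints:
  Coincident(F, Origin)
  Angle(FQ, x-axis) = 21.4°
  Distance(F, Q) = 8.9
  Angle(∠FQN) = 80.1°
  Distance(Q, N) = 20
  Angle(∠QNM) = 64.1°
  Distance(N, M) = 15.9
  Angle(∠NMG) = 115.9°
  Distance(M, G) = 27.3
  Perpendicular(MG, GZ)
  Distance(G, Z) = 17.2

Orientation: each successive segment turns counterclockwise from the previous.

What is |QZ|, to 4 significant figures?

14.54

F is at the origin; FQ runs at 21.4° with length 8.9, so Q = (8.286, 3.247). ∠FQN = 80.1° gives QN at 121.3° from the x-axis; with |QN| = 20.0, N = (-2.104, 20.34). ∠QNM = 64.1° gives NM at -122.8° from the x-axis; with |NM| = 15.9, M = (-10.72, 6.972). ∠NMG = 115.9° gives MG at -58.70° from the x-axis; with |MG| = 27.3, G = (3.466, -16.36). The perpendicularity gives GZ at right angles to MG, so GZ runs at 31.30°; with |GZ| = 17.2, Z = (18.16, -7.419). Then |QZ| = |Z − Q| = 14.54.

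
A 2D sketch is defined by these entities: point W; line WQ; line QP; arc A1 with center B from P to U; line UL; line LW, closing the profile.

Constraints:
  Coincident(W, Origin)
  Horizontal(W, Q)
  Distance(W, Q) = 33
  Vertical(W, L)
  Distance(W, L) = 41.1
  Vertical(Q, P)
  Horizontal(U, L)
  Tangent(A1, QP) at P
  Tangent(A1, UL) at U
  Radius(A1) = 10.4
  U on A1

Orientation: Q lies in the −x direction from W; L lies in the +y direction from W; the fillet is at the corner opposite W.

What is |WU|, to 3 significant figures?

46.9

W is at the origin; WQ is horizontal with |WQ| = 33.0 and Q on the −x side, so Q = (-33.0, 0.00). WL is vertical with |WL| = 41.1 and L on the +y side, so L = (0.00, 41.1). The virtual corner opposite W is at (-33.0, 41.1). The tangent condition forces BP to be normal to QP and A1 meets UL tangentially, so BU is at right angles to UL, with radius 10.4, so the center B sits 10.4 in from both sides at B = (-22.6, 30.7). That places the tangent points at P = (-33.0, 30.7) on QP and U = (-22.6, 41.1) on UL. Then |WU| = |U − W| = 46.9.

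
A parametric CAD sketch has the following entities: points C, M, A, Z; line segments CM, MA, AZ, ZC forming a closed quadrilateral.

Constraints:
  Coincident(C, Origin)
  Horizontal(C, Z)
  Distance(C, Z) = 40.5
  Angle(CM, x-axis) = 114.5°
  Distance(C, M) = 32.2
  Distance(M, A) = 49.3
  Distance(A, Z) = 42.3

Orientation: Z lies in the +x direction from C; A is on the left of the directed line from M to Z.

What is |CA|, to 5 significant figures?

54.123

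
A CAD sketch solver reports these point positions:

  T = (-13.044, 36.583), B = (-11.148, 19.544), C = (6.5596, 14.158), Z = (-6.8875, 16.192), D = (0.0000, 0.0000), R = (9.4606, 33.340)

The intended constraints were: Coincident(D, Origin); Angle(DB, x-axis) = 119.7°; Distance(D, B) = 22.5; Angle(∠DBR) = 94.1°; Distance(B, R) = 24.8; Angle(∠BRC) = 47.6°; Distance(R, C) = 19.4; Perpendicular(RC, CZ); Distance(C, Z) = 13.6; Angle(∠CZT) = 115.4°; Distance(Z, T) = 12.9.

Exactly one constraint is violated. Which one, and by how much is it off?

Distance(Z, T) = 12.9 — off by 8.40.

D = (0.00, 0.00) ✓; DB at 119.7° ✓; |DB| = 22.50 ✓; ∠DBR = 94.10° ✓; |BR| = 24.80 ✓; ∠BRC = 47.60° ✓; |RC| = 19.40 ✓; ∠(RC, CZ) = 90.00° ✓; |CZ| = 13.60 ✓; ∠CZT = 115.4° ✓; |ZT| = 21.30 ✗.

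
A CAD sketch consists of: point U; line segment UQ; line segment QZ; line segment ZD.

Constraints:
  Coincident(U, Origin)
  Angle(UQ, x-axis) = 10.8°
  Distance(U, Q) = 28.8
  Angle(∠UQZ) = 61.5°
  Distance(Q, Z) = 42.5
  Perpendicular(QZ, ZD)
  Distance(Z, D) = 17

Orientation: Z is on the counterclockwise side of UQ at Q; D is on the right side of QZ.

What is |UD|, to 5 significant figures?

51.158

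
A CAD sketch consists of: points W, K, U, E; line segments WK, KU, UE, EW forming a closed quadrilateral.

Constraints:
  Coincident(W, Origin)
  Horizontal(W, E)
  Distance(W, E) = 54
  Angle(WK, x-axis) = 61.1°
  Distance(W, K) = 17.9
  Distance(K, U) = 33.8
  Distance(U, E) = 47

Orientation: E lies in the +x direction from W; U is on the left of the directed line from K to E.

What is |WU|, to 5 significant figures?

51.419

W is at the origin; W and E share the same y with |WE| = 54.0 and E in +x, so E = (54.0, 0). WK runs at 61.1° with |WK| = 17.9, so K = (8.6508, 15.671). U is determined by |KU| = 33.8 and |UE| = 47.0 together: it lies at the intersection of circle(K, 33.8) and circle(E, 47.0). With |KE| = 47.981, the foot of the radical line on KE is 12.876 from K and the perpendicular offset is √(33.8² − 12.876²) = 31.251. Taking the left-of-KE solution: U = (31.027, 41.003).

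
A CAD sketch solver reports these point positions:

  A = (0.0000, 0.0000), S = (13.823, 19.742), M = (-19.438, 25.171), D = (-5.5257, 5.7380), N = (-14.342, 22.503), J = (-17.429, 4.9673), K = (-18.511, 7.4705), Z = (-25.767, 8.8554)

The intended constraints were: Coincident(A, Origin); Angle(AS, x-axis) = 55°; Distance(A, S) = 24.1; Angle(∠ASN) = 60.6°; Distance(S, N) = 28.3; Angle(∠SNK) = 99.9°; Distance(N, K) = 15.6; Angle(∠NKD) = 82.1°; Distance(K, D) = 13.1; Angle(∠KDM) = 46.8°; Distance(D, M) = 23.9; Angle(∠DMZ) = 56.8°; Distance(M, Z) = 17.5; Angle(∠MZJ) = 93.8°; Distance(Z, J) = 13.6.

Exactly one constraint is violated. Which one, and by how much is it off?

Distance(Z, J) = 13.6 — off by 4.40.

A = (0.00, 0.00) ✓; AS at 55.00° ✓; |AS| = 24.10 ✓; ∠ASN = 60.60° ✓; |SN| = 28.30 ✓; ∠SNK = 99.90° ✓; |NK| = 15.60 ✓; ∠NKD = 82.10° ✓; |KD| = 13.10 ✓; ∠KDM = 46.80° ✓; |DM| = 23.90 ✓; ∠DMZ = 56.80° ✓; |MZ| = 17.50 ✓; ∠MZJ = 93.80° ✓; |ZJ| = 9.200 ✗.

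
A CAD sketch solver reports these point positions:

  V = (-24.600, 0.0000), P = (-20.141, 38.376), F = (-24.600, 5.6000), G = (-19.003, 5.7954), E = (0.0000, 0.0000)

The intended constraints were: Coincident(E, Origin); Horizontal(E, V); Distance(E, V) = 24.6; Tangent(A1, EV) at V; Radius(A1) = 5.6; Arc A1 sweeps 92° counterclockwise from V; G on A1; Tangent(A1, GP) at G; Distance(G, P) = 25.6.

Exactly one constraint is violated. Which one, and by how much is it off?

Distance(G, P) = 25.6 — off by 7.00.

E = (0.00, 0.00) ✓; E.y = 0.00, V.y = 0.00 ✓; |EV| = 24.60 ✓; ∠(FV, VE) = 90.00° ✓; |FV| = 5.600 ✓; bearing(F→G) − bearing(F→V) = 92.00° ✓; |FG| = 5.600 ✓; ∠(FG, GP) = 90.00° ✓; |GP| = 32.60 ✗.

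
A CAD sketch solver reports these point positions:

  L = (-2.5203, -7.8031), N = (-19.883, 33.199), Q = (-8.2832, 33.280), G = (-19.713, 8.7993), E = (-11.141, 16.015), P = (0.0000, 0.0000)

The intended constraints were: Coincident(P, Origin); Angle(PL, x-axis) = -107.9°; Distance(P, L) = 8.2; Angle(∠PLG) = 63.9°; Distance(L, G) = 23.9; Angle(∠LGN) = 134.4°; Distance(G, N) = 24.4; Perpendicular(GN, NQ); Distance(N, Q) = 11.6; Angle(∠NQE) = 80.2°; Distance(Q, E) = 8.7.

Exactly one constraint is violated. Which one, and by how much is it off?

Distance(Q, E) = 8.7 — off by 8.80.

P = (0.00, 0.00) ✓; PL at -107.9° ✓; |PL| = 8.200 ✓; ∠PLG = 63.90° ✓; |LG| = 23.90 ✓; ∠LGN = 134.4° ✓; |GN| = 24.40 ✓; ∠(GN, NQ) = 90.00° ✓; |NQ| = 11.60 ✓; ∠NQE = 80.20° ✓; |QE| = 17.50 ✗.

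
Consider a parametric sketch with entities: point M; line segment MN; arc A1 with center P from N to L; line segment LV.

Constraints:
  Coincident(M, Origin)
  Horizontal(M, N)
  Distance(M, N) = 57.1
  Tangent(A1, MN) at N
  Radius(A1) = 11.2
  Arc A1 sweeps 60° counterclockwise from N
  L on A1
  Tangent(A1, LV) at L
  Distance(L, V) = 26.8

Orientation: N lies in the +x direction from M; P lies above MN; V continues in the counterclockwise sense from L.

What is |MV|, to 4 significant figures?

85.22

M is at the origin; MN is horizontal with |MN| = 57.1 and N on the +x side, so N = (57.10, 0.000). Tangency of A1 to MN means the radius PN is perpendicular to MN, so P = N + (0, 11.2) = (57.10, 11.20). On A1, N sits at bearing -90° from P; a 60° counterclockwise sweep puts L at bearing -30°, so L = P + 11.2·(cos -30°, sin -30°) = (66.80, 5.600). A1 meets LV tangentially, so PL is at right angles to LV, so LV runs along (−sin -30°, cos -30°); with |LV| = 26.8, V = (80.20, 28.81). Then |MV| = |V − M| = 85.22.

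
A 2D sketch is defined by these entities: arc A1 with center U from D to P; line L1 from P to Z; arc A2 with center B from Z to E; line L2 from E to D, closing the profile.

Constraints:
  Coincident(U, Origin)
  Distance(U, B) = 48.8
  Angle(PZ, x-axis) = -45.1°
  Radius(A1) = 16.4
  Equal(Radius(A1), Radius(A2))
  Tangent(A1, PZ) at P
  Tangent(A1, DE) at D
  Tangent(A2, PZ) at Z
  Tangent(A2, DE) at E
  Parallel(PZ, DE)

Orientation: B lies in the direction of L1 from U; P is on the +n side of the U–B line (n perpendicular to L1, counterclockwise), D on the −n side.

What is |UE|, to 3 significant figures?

51.5

Tangency of A1 to both parallel lines with radius 16.4 puts P and D at U ± 16.4·n: P = (11.6, 11.6), D = (-11.6, -11.6). Equal radii place Z and E the same way about B: Z = B + 16.4·n = (46.1, -23.0), E = B − 16.4·n = (22.8, -46.1). Then |UE| = |E − U| = 51.5.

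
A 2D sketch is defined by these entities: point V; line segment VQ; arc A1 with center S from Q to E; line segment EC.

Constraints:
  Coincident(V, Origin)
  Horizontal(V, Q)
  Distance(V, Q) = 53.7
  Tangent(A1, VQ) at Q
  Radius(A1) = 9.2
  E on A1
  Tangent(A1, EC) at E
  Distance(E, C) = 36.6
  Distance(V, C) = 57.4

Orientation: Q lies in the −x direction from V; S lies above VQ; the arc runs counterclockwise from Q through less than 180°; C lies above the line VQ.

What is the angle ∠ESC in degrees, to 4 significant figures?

75.89°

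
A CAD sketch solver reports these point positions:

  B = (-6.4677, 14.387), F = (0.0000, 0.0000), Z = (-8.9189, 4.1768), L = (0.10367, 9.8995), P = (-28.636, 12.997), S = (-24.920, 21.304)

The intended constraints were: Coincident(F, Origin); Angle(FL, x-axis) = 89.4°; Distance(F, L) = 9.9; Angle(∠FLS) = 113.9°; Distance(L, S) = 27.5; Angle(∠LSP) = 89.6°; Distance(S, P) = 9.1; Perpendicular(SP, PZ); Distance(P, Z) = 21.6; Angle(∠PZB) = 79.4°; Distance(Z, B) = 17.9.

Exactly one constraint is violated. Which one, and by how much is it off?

Distance(Z, B) = 17.9 — off by 7.40.

F = (0.00, 0.00) ✓; FL at 89.40° ✓; |FL| = 9.900 ✓; ∠FLS = 113.9° ✓; |LS| = 27.50 ✓; ∠LSP = 89.60° ✓; |SP| = 9.100 ✓; ∠(SP, PZ) = 90.00° ✓; |PZ| = 21.60 ✓; ∠PZB = 79.40° ✓; |ZB| = 10.50 ✗.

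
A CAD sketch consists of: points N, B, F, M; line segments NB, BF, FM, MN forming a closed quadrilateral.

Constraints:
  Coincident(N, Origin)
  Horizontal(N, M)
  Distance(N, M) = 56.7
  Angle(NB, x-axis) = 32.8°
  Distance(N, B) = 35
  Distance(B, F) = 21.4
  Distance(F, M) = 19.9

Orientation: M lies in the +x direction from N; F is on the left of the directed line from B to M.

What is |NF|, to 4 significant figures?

54.26

Checks: |BF| = 21.40 ✓; |FM| = 19.90 ✓.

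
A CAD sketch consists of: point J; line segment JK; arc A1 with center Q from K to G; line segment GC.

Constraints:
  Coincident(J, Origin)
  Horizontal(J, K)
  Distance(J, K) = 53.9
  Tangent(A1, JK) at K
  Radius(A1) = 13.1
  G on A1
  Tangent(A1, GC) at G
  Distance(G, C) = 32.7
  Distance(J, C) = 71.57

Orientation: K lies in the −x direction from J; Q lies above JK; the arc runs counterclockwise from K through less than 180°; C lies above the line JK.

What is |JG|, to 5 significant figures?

45.161

Checks: J = (0.00, 0.00) ✓; |QG| = 13.10 ✓; ∠(QG, GC) = 90.00° ✓; |GC| = 32.70 ✓; |JC| = 71.57 ✓.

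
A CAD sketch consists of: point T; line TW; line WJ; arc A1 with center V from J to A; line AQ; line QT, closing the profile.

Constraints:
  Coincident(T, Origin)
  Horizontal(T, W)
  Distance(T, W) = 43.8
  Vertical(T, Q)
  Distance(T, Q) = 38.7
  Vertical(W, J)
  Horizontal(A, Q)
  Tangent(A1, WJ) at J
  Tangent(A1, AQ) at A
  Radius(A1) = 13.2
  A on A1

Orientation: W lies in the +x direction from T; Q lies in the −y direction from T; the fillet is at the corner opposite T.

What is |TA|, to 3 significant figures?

49.3

The virtual corner opposite T is at (43.8, -38.7). Since A1 is tangent to WJ there, VJ ⟂ WJ and A1 meets AQ tangentially, so VA is at right angles to AQ, with radius 13.2, so the center V sits 13.2 in from both sides at V = (30.6, -25.5). That places the tangent points at J = (43.8, -25.5) on WJ and A = (30.6, -38.7) on AQ. Then |TA| = |A − T| = 49.3.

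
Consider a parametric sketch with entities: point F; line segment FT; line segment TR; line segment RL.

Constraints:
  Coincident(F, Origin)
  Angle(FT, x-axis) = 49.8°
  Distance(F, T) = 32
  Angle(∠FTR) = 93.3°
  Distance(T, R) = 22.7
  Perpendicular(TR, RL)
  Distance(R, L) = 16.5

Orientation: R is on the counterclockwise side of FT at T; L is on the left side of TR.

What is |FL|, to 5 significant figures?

28.999

F is at the origin; FT runs at 49.8° with length 32.0, so T = 32.0·(cos 49.8°, sin 49.8°) = (20.655, 24.441). ∠FTR = 93.3°, so TR runs at 49.8° + (180° − 93.3°) = 136.50° from the x-axis; with |TR| = 22.7, R = T + 22.7·(cos 136.50°, sin 136.50°) = (4.1886, 40.067). TR ⟂ RL; with |RL| = 16.5 on the left of TR, L = R + 16.5·(-0.68835, -0.72537) = (-7.1692, 28.098). Then |FL| = |L − F| = 28.999.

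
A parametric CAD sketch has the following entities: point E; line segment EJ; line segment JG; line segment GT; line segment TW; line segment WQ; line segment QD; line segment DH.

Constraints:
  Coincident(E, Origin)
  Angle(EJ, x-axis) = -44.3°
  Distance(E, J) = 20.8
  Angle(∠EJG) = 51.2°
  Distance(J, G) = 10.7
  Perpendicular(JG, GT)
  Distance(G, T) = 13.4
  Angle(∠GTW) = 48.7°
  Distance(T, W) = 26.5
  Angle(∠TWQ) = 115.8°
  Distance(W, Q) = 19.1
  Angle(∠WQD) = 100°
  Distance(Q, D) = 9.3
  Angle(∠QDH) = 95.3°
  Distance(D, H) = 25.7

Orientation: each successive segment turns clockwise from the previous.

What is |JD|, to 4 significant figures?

22.21

∠TWQ = 115.8° gives WQ at -98.60° from the x-axis; with |WQ| = 19.1, Q = (21.66, -36.37). ∠WQD = 100.0° gives QD at -178.6° from the x-axis; with |QD| = 9.3, D = (12.37, -36.59). Then |JD| = |D − J| = 22.21.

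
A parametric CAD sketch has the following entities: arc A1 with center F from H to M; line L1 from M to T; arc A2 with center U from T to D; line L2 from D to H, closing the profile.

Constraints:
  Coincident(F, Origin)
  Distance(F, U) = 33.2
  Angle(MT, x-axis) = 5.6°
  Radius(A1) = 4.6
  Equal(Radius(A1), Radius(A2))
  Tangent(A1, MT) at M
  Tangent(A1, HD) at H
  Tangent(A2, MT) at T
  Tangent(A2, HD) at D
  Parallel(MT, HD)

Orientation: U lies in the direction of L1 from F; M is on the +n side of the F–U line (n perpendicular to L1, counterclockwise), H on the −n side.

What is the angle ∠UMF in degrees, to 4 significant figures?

82.11°

The slot axis is L1's direction at 5.6°, so u = (cos 5.6°, sin 5.6°) = (0.9952, 0.09758) and n = (−sin 5.6°, cos 5.6°) = (-0.09758, 0.9952). F is at the origin and U lies 33.2 along u from F, so U = 33.2·u = (33.04, 3.240). Tangency of A1 to both parallel lines with radius 4.6 puts M and H at F ± 4.6·n: M = (-0.4489, 4.578), H = (0.4489, -4.578). Then cos ∠UMF = MU·MF / (|MU||MF|), giving 82.11°.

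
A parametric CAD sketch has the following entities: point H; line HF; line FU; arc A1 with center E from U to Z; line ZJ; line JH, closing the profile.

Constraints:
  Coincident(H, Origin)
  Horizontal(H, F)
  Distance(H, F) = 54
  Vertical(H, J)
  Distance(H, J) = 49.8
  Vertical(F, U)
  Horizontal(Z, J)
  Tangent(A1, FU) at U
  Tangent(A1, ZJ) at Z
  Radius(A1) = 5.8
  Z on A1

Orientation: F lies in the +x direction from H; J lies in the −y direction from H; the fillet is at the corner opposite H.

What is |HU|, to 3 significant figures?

69.7

H is at the origin; HF is horizontal with |HF| = 54.0 and F on the +x side, so F = (54.0, 0.00). HJ is vertical with |HJ| = 49.8 and J on the −y side, so J = (0.00, -49.8). The virtual corner opposite H is at (54.0, -49.8). Since A1 is tangent to FU there, EU ⟂ FU and tangency of A1 to ZJ means the radius EZ is perpendicular to ZJ, with radius 5.8, so the center E sits 5.8 in from both sides at E = (48.2, -44.0). That places the tangent points at U = (54.0, -44.0) on FU and Z = (48.2, -49.8) on ZJ. Then |HU| = |U − H| = 69.7.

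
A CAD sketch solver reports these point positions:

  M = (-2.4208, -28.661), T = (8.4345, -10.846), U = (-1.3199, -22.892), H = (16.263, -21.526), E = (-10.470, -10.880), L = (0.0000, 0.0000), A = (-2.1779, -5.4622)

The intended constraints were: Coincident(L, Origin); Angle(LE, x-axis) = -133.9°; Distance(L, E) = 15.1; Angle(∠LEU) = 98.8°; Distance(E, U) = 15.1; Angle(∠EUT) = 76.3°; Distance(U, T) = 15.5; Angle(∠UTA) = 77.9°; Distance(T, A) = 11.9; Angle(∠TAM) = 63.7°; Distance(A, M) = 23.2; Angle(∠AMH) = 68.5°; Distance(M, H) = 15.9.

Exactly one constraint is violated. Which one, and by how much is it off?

Distance(M, H) = 15.9 — off by 4.10.

L = (0.00, 0.00) ✓; LE at -133.9° ✓; |LE| = 15.10 ✓; ∠LEU = 98.80° ✓; |EU| = 15.10 ✓; ∠EUT = 76.30° ✓; |UT| = 15.50 ✓; ∠UTA = 77.90° ✓; |TA| = 11.90 ✓; ∠TAM = 63.70° ✓; |AM| = 23.20 ✓; ∠AMH = 68.50° ✓; |MH| = 20.00 ✗.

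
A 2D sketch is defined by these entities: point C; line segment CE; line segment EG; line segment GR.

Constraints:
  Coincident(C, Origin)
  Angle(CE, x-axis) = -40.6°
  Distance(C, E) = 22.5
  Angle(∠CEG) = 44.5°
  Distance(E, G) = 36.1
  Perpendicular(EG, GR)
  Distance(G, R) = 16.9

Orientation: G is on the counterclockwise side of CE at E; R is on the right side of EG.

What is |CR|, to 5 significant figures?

38.333

C is at the origin; CE runs at -40.6° with length 22.5, so E = 22.5·(cos -40.6°, sin -40.6°) = (17.084, -14.642). ∠CEG = 44.5°, so EG runs at -40.6° + (180° − 44.5°) = 94.900° from the x-axis; with |EG| = 36.1, G = E + 36.1·(cos 94.900°, sin 94.900°) = (14.000, 21.326). EG is perpendicular to GR; with |GR| = 16.9 on the right of EG, R = G + 16.9·(0.99635, 0.085417) = (30.838, 22.769). Then |CR| = |R − C| = 38.333.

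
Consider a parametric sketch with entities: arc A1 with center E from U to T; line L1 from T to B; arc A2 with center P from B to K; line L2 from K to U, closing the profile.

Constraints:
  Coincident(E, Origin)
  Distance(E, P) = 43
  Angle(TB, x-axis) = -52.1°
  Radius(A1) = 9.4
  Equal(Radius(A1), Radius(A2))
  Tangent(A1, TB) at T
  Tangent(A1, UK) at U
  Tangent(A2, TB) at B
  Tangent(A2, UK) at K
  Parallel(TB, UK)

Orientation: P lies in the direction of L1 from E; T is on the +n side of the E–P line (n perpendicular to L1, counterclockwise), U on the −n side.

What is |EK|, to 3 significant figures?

44.0

The slot axis is L1's direction at -52.1°, so u = (cos -52.1°, sin -52.1°) = (0.614, -0.789) and n = (−sin -52.1°, cos -52.1°) = (0.789, 0.614). E is at the origin and P lies 43.0 along u from E, so P = 43.0·u = (26.4, -33.9). Tangency of A1 to both parallel lines with radius 9.4 puts T and U at E ± 9.4·n: T = (7.42, 5.77), U = (-7.42, -5.77). Equal radii place B and K the same way about P: B = P + 9.4·n = (33.8, -28.2), K = P − 9.4·n = (19.0, -39.7). Then |EK| = |K − E| = 44.0.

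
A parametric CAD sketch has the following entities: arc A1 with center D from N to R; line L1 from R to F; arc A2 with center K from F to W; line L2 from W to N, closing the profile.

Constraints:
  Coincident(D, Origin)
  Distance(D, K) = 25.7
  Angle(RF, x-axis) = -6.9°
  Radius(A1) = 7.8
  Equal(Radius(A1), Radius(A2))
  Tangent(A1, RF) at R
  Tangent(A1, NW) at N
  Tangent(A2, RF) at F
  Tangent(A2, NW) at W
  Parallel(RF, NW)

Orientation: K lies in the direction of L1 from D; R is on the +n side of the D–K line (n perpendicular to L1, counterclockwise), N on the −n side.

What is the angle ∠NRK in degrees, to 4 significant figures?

73.12°

The slot axis is L1's direction at -6.9°, so u = (cos -6.9°, sin -6.9°) = (0.9928, -0.1201) and n = (−sin -6.9°, cos -6.9°) = (0.1201, 0.9928). D is at the origin and K lies 25.7 along u from D, so K = 25.7·u = (25.51, -3.088). Tangency of A1 to both parallel lines with radius 7.8 puts R and N at D ± 7.8·n: R = (0.9371, 7.744), N = (-0.9371, -7.744). Then cos ∠NRK = RN·RK / (|RN||RK|), giving 73.12°.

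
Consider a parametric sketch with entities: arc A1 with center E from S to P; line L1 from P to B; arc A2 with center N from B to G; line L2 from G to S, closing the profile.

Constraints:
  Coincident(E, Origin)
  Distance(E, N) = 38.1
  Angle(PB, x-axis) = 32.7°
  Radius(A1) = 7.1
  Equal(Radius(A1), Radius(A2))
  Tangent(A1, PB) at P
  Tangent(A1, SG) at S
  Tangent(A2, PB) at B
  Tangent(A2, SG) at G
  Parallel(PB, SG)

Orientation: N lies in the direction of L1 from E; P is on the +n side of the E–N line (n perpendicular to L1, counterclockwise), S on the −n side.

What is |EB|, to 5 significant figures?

38.756

The slot axis is L1's direction at 32.7°, so u = (cos 32.7°, sin 32.7°) = (0.84151, 0.54024) and n = (−sin 32.7°, cos 32.7°) = (-0.54024, 0.84151). E is at the origin and N lies 38.1 along u from E, so N = 38.1·u = (32.062, 20.583). Tangency of A1 to both parallel lines with radius 7.1 puts P and S at E ± 7.1·n: P = (-3.8357, 5.9747), S = (3.8357, -5.9747). Equal radii place B and G the same way about N: B = N + 7.1·n = (28.226, 26.558), G = N − 7.1·n = (35.897, 14.608). Then |EB| = |B − E| = 38.756.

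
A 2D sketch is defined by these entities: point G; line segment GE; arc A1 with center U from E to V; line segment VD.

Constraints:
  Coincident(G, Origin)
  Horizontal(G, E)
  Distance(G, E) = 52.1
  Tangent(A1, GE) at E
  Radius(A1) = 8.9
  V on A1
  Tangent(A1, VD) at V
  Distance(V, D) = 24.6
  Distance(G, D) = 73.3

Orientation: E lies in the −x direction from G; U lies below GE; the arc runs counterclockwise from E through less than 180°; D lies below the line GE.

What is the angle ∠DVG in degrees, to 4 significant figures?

110.1°

Checks: |GE| = 52.10 ✓; |UV| = 8.900 ✓; ∠(UV, VD) = 90.00° ✓; |VD| = 24.60 ✓; |GD| = 73.30 ✓.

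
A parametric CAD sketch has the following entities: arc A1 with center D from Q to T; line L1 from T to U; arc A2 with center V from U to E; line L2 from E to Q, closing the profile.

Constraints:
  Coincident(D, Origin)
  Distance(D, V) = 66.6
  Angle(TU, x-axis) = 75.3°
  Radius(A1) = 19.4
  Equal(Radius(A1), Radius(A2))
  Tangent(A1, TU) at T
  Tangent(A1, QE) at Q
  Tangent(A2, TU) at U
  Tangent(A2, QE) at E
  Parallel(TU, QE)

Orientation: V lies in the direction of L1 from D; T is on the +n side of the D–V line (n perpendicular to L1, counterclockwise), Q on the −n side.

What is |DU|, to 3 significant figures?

69.4

Tangency of A1 to both parallel lines with radius 19.4 puts T and Q at D ± 19.4·n: T = (-18.8, 4.92), Q = (18.8, -4.92). Equal radii place U and E the same way about V: U = V + 19.4·n = (-1.86, 69.3), E = V − 19.4·n = (35.7, 59.5). Then |DU| = |U − D| = 69.4.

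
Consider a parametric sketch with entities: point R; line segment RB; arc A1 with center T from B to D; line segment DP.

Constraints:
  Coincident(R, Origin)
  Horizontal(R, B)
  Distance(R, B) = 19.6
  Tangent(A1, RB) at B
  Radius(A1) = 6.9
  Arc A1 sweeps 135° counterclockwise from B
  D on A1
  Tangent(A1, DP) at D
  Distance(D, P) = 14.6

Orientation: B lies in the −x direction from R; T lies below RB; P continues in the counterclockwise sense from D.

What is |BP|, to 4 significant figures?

22.76

On A1, B sits at bearing 90° from T; a 135° counterclockwise sweep puts D at bearing 225°, so D = T + 6.9·(cos 225°, sin 225°) = (-24.48, -11.78). A1 meets DP tangentially, so TD is at right angles to DP, so DP runs along (−sin 225°, cos 225°); with |DP| = 14.6, P = (-14.16, -22.10). Then |BP| = |P − B| = 22.76.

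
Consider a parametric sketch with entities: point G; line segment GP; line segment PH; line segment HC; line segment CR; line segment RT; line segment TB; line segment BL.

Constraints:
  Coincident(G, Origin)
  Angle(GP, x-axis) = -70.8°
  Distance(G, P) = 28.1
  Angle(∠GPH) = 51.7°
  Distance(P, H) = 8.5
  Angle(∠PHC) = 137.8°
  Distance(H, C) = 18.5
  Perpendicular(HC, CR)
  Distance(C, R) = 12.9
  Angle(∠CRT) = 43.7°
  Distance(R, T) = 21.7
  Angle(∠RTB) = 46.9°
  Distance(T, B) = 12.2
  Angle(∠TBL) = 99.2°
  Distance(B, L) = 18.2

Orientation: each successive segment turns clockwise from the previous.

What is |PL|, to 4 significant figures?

26.77

G is at the origin; GP runs at -70.8° with length 28.1, so P = (9.241, -26.54). ∠GPH = 51.7° gives PH at 160.9° from the x-axis; with |PH| = 8.5, H = (1.209, -23.76). ∠PHC = 137.8° gives HC at 118.7° from the x-axis; with |HC| = 18.5, C = (-7.675, -7.528). The perpendicularity gives CR at right angles to HC, so CR runs at 28.70°; with |CR| = 12.9, R = (3.640, -1.334). ∠CRT = 43.7° gives RT at -107.6° from the x-axis; with |RT| = 21.7, T = (-2.921, -22.02). ∠RTB = 46.9° gives TB at 119.3° from the x-axis; with |TB| = 12.2, B = (-8.892, -11.38). ∠TBL = 99.2° gives BL at 38.50° from the x-axis; with |BL| = 18.2, L = (5.352, -0.04876). Then |PL| = |L − P| = 26.77.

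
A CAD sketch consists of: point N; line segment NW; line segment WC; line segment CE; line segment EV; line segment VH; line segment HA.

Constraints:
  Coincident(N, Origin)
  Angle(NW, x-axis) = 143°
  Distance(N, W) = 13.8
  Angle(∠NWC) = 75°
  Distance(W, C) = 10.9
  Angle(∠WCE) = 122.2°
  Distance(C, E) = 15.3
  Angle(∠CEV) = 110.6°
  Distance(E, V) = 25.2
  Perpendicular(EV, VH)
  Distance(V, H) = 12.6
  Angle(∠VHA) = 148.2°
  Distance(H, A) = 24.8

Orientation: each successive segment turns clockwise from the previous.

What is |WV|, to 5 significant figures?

33.239

N is at the origin; NW runs at 143.0° with length 13.8, so W = (-11.021, 8.3050). ∠NWC = 75.0° gives WC at 38.000° from the x-axis; with |WC| = 10.9, C = (-2.4319, 15.016). ∠WCE = 122.2° gives CE at -19.800° from the x-axis; with |CE| = 15.3, E = (11.964, 9.8331). ∠CEV = 110.6° gives EV at -89.200° from the x-axis; with |EV| = 25.2, V = (12.315, -15.364). Then |WV| = |V − W| = 33.239.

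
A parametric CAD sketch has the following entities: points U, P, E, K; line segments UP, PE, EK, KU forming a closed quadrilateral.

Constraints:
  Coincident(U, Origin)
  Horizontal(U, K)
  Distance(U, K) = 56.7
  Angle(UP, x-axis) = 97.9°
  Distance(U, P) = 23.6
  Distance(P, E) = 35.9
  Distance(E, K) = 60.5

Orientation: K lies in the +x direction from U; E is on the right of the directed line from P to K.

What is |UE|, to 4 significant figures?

12.76

Checks: |PE| = 35.90 ✓; |EK| = 60.50 ✓.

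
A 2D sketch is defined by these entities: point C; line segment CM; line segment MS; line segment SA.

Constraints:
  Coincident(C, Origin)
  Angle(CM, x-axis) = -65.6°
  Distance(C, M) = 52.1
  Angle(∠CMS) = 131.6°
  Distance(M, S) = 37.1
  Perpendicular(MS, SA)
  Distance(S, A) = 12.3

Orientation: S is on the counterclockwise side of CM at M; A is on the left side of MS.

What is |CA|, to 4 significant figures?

76.49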